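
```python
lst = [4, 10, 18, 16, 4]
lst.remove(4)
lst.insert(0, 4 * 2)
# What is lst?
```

After line 1: lst = [4, 10, 18, 16, 4]
After line 2 (remove first 4): lst = [10, 18, 16, 4]
After line 3 (insert 8 at index 0): lst = [8, 10, 18, 16, 4]

[8, 10, 18, 16, 4]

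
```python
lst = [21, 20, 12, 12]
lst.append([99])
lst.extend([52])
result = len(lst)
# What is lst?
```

After line 1: lst = [21, 20, 12, 12]
After line 2 (append adds [99] as single element): lst = [21, 20, 12, 12, [99]]
After line 3 (extend unpacks [52], adds 52): lst = [21, 20, 12, 12, [99], 52]
After line 4: result = len(lst) = 6

[21, 20, 12, 12, [99], 52]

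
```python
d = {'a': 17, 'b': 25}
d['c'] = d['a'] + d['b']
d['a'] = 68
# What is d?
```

After line 1: d = {'a': 17, 'b': 25}
After line 2 (d['c'] = 17 + 25): d = {'a': 17, 'b': 25, 'c': 42}
After line 3: d = {'a': 68, 'b': 25, 'c': 42}

{'a': 68, 'b': 25, 'c': 42}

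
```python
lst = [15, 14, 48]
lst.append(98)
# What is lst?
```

[15, 14, 48, 98]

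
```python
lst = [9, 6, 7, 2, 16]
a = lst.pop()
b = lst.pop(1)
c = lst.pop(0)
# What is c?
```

After line 1: lst = [9, 6, 7, 2, 16]
After line 2 (pop() -> a = 16): lst = [9, 6, 7, 2]
After line 3 (pop(1) -> b = 6): lst = [9, 7, 2]
After line 4 (pop(0) -> c = 9): lst = [7, 2]

9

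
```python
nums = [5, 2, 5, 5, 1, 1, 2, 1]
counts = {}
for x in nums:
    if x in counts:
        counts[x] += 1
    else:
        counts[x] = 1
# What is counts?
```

Initial: counts = {}, nums = [5, 2, 5, 5, 1, 1, 2, 1]
See 5: counts = {5: 1}
See 2: counts = {5: 1, 2: 1}
See 5: counts = {5: 2, 2: 1}
See 5: counts = {5: 3, 2: 1}
See 1: counts = {5: 3, 2: 1, 1: 1}
See 1: counts = {5: 3, 2: 1, 1: 2}
See 2: counts = {5: 3, 2: 2, 1: 2}
See 1: counts = {5: 3, 2: 2, 1: 3}

{5: 3, 2: 2, 1: 3}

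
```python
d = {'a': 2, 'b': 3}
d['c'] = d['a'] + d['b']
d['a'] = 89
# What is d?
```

After line 1: d = {'a': 2, 'b': 3}
After line 2 (d['c'] = 2 + 3): d = {'a': 2, 'b': 3, 'c': 5}
After line 3: d = {'a': 89, 'b': 3, 'c': 5}

{'a': 89, 'b': 3, 'c': 5}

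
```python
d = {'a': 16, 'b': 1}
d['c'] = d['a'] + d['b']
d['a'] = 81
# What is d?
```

After line 1: d = {'a': 16, 'b': 1}
After line 2 (d['c'] = 16 + 1): d = {'a': 16, 'b': 1, 'c': 17}
After line 3: d = {'a': 81, 'b': 1, 'c': 17}

{'a': 81, 'b': 1, 'c': 17}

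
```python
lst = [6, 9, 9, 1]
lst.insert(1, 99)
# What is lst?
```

[6, 99, 9, 9, 1]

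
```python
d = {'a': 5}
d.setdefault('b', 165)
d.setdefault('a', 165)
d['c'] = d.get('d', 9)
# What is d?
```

After line 1: d = {'a': 5}
After line 2 (setdefault adds 'b'=165): d = {'a': 5, 'b': 165}
After line 3 (setdefault 'a' no-op, already exists): d = {'a': 5, 'b': 165}
After line 4 (get('d', 9) returns default since 'd' not in d): d = {'a': 5, 'b': 165, 'c': 9}

{'a': 5, 'b': 165, 'c': 9}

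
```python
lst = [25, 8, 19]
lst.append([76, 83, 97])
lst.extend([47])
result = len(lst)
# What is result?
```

After line 1: lst = [25, 8, 19]
After line 2 (append adds [76, 83, 97] as single element): lst = [25, 8, 19, [76, 83, 97]]
After line 3 (extend unpacks [47], adds 47): lst = [25, 8, 19, [76, 83, 97], 47]
After line 4: result = len(lst) = 5

5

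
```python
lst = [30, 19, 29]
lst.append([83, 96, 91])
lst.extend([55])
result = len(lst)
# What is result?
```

After line 1: lst = [30, 19, 29]
After line 2 (append adds [83, 96, 91] as single element): lst = [30, 19, 29, [83, 96, 91]]
After line 3 (extend unpacks [55], adds 55): lst = [30, 19, 29, [83, 96, 91], 55]
After line 4: result = len(lst) = 5

5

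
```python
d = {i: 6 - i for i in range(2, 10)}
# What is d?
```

{2: 4, 3: 3, 4: 2, 5: 1, 6: 0, 7: -1, 8: -2, 9: -3}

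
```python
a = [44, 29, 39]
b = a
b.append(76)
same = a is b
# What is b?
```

After line 1: a = [44, 29, 39]
After line 2 (b = a is an alias, same object): a = [44, 29, 39], b = [44, 29, 39]
After line 3 (b.append mutates the shared list): a = [44, 29, 39, 76], b = [44, 29, 39, 76]
After line 4 (same = a is b; same object -> True): same = True

[44, 29, 39, 76]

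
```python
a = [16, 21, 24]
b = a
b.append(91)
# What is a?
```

After line 1: a = [16, 21, 24]
After line 2 (b = a is an alias, same object): a = [16, 21, 24], b = [16, 21, 24]
After line 3 (b.append mutates the shared list): a = [16, 21, 24, 91], b = [16, 21, 24, 91]

[16, 21, 24, 91]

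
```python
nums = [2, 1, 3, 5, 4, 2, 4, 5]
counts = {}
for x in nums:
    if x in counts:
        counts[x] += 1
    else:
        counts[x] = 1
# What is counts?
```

Initial: counts = {}, nums = [2, 1, 3, 5, 4, 2, 4, 5]
See 2: counts = {2: 1}
See 1: counts = {2: 1, 1: 1}
See 3: counts = {2: 1, 1: 1, 3: 1}
See 5: counts = {2: 1, 1: 1, 3: 1, 5: 1}
See 4: counts = {2: 1, 1: 1, 3: 1, 5: 1, 4: 1}
See 2: counts = {2: 2, 1: 1, 3: 1, 5: 1, 4: 1}
See 4: counts = {2: 2, 1: 1, 3: 1, 5: 1, 4: 2}
See 5: counts = {2: 2, 1: 1, 3: 1, 5: 2, 4: 2}

{2: 2, 1: 1, 3: 1, 5: 2, 4: 2}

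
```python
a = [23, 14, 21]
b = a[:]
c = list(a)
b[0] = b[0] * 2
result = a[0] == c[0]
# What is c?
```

After line 1: a = [23, 14, 21]
After line 2 (b = a[:], copy): a = [23, 14, 21], b = [23, 14, 21]
After line 3 (c = list(a) is a copy, new object): c = [23, 14, 21]
After line 4 (b[0] = 23 * 2 = 46; only b mutates (copy)): a = [23, 14, 21], b = [46, 14, 21], c = [23, 14, 21]
After line 5 (a[0] = 23, c[0] = 23; result = True)

[23, 14, 21]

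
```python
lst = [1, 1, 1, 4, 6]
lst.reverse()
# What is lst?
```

[6, 4, 1, 1, 1]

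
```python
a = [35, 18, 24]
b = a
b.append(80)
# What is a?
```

After line 1: a = [35, 18, 24]
After line 2 (b = a is an alias, same object): a = [35, 18, 24], b = [35, 18, 24]
After line 3 (b.append mutates the shared list): a = [35, 18, 24, 80], b = [35, 18, 24, 80]

[35, 18, 24, 80]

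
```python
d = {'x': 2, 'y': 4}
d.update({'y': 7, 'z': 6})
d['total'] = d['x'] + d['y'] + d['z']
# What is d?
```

After line 1: d = {'x': 2, 'y': 4}
After line 2 (y overwritten, z added): d = {'x': 2, 'y': 7, 'z': 6}
After line 3 (total = 2 + 7 + 6 = 15): d = {'x': 2, 'y': 7, 'z': 6, 'total': 15}

{'x': 2, 'y': 7, 'z': 6, 'total': 15}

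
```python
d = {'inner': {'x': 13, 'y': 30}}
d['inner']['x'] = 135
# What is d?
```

After line 1: d = {'inner': {'x': 13, 'y': 30}}
After line 2 (inner x overwritten): d = {'inner': {'x': 135, 'y': 30}}

{'inner': {'x': 135, 'y': 30}}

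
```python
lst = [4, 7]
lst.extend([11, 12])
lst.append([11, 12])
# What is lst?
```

After line 1: lst = [4, 7]
After line 2 (extend unpacks [11, 12]): lst = [4, 7, 11, 12]
After line 3 (append adds [11, 12] as single element): lst = [4, 7, 11, 12, [11, 12]]

[4, 7, 11, 12, [11, 12]]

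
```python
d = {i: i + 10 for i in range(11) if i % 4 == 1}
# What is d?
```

{1: 11, 5: 15, 9: 19}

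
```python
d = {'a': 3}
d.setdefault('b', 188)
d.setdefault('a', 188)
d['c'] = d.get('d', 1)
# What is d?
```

After line 1: d = {'a': 3}
After line 2 (setdefault adds 'b'=188): d = {'a': 3, 'b': 188}
After line 3 (setdefault 'a' no-op, already exists): d = {'a': 3, 'b': 188}
After line 4 (get('d', 1) returns default since 'd' not in d): d = {'a': 3, 'b': 188, 'c': 1}

{'a': 3, 'b': 188, 'c': 1}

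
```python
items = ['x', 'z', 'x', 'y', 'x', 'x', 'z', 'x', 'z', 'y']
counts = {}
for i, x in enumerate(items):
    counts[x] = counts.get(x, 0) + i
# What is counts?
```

Initial: counts = {}, items = ['x', 'z', 'x', 'y', 'x', 'x', 'z', 'x', 'z', 'y']
i=0, x='x': counts = {'x': 0}
i=1, x='z': counts = {'x': 0, 'z': 1}
i=2, x='x': counts = {'x': 2, 'z': 1}
i=3, x='y': counts = {'x': 2, 'z': 1, 'y': 3}
i=4, x='x': counts = {'x': 6, 'z': 1, 'y': 3}
i=5, x='x': counts = {'x': 11, 'z': 1, 'y': 3}
i=6, x='z': counts = {'x': 11, 'z': 7, 'y': 3}
i=7, x='x': counts = {'x': 18, 'z': 7, 'y': 3}
i=8, x='z': counts = {'x': 18, 'z': 15, 'y': 3}
i=9, x='y': counts = {'x': 18, 'z': 15, 'y': 12}

{'x': 18, 'z': 15, 'y': 12}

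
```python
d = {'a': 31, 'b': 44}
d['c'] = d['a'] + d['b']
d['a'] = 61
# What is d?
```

After line 1: d = {'a': 31, 'b': 44}
After line 2 (d['c'] = 31 + 44): d = {'a': 31, 'b': 44, 'c': 75}
After line 3: d = {'a': 61, 'b': 44, 'c': 75}

{'a': 61, 'b': 44, 'c': 75}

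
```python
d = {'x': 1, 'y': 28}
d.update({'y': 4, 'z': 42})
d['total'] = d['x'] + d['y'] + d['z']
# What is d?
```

After line 1: d = {'x': 1, 'y': 28}
After line 2 (y overwritten, z added): d = {'x': 1, 'y': 4, 'z': 42}
After line 3 (total = 1 + 4 + 42 = 47): d = {'x': 1, 'y': 4, 'z': 42, 'total': 47}

{'x': 1, 'y': 4, 'z': 42, 'total': 47}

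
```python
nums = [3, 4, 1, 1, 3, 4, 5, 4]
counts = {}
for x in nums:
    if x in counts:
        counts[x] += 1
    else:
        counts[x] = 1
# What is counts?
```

Initial: counts = {}, nums = [3, 4, 1, 1, 3, 4, 5, 4]
See 3: counts = {3: 1}
See 4: counts = {3: 1, 4: 1}
See 1: counts = {3: 1, 4: 1, 1: 1}
See 1: counts = {3: 1, 4: 1, 1: 2}
See 3: counts = {3: 2, 4: 1, 1: 2}
See 4: counts = {3: 2, 4: 2, 1: 2}
See 5: counts = {3: 2, 4: 2, 1: 2, 5: 1}
See 4: counts = {3: 2, 4: 3, 1: 2, 5: 1}

{3: 2, 4: 3, 1: 2, 5: 1}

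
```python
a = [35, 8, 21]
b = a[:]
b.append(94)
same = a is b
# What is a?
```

After line 1: a = [35, 8, 21]
After line 2 (b = a[:] is a shallow copy, new object): a = [35, 8, 21], b = [35, 8, 21]
After line 3 (append only mutates b): a = [35, 8, 21], b = [35, 8, 21, 94]
After line 4 (same = a is b; different objects -> False): same = False

[35, 8, 21]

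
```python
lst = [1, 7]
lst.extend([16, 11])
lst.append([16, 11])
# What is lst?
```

After line 1: lst = [1, 7]
After line 2 (extend unpacks [16, 11]): lst = [1, 7, 16, 11]
After line 3 (append adds [16, 11] as single element): lst = [1, 7, 16, 11, [16, 11]]

[1, 7, 16, 11, [16, 11]]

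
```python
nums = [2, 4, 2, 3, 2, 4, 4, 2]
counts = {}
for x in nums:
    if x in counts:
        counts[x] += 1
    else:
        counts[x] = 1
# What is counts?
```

Initial: counts = {}, nums = [2, 4, 2, 3, 2, 4, 4, 2]
See 2: counts = {2: 1}
See 4: counts = {2: 1, 4: 1}
See 2: counts = {2: 2, 4: 1}
See 3: counts = {2: 2, 4: 1, 3: 1}
See 2: counts = {2: 3, 4: 1, 3: 1}
See 4: counts = {2: 3, 4: 2, 3: 1}
See 4: counts = {2: 3, 4: 3, 3: 1}
See 2: counts = {2: 4, 4: 3, 3: 1}

{2: 4, 4: 3, 3: 1}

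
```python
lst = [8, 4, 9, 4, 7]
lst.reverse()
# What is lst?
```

[7, 4, 9, 4, 8]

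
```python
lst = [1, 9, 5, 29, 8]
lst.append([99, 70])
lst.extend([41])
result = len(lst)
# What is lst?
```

After line 1: lst = [1, 9, 5, 29, 8]
After line 2 (append adds [99, 70] as single element): lst = [1, 9, 5, 29, 8, [99, 70]]
After line 3 (extend unpacks [41], adds 41): lst = [1, 9, 5, 29, 8, [99, 70], 41]
After line 4: result = len(lst) = 7

[1, 9, 5, 29, 8, [99, 70], 41]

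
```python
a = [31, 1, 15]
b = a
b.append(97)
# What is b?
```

After line 1: a = [31, 1, 15]
After line 2 (b = a is an alias, same object): a = [31, 1, 15], b = [31, 1, 15]
After line 3 (b.append mutates the shared list): a = [31, 1, 15, 97], b = [31, 1, 15, 97]

[31, 1, 15, 97]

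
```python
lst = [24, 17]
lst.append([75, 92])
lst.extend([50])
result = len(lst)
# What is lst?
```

After line 1: lst = [24, 17]
After line 2 (append adds [75, 92] as single element): lst = [24, 17, [75, 92]]
After line 3 (extend unpacks [50], adds 50): lst = [24, 17, [75, 92], 50]
After line 4: result = len(lst) = 4

[24, 17, [75, 92], 50]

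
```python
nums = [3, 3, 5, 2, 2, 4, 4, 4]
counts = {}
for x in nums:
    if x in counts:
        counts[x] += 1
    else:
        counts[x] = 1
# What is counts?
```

Initial: counts = {}, nums = [3, 3, 5, 2, 2, 4, 4, 4]
See 3: counts = {3: 1}
See 3: counts = {3: 2}
See 5: counts = {3: 2, 5: 1}
See 2: counts = {3: 2, 5: 1, 2: 1}
See 2: counts = {3: 2, 5: 1, 2: 2}
See 4: counts = {3: 2, 5: 1, 2: 2, 4: 1}
See 4: counts = {3: 2, 5: 1, 2: 2, 4: 2}
See 4: counts = {3: 2, 5: 1, 2: 2, 4: 3}

{3: 2, 5: 1, 2: 2, 4: 3}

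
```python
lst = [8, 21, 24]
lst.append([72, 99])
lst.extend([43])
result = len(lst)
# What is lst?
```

After line 1: lst = [8, 21, 24]
After line 2 (append adds [72, 99] as single element): lst = [8, 21, 24, [72, 99]]
After line 3 (extend unpacks [43], adds 43): lst = [8, 21, 24, [72, 99], 43]
After line 4: result = len(lst) = 5

[8, 21, 24, [72, 99], 43]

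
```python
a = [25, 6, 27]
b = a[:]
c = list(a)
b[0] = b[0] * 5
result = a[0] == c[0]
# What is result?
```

After line 1: a = [25, 6, 27]
After line 2 (b = a[:], copy): a = [25, 6, 27], b = [25, 6, 27]
After line 3 (c = list(a) is a copy, new object): c = [25, 6, 27]
After line 4 (b[0] = 25 * 5 = 125; only b mutates (copy)): a = [25, 6, 27], b = [125, 6, 27], c = [25, 6, 27]
After line 5 (a[0] = 25, c[0] = 25; result = True)

True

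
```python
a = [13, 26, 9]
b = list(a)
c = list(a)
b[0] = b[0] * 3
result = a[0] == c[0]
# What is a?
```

After line 1: a = [13, 26, 9]
After line 2 (b = list(a), copy): a = [13, 26, 9], b = [13, 26, 9]
After line 3 (c = list(a) is a copy, new object): c = [13, 26, 9]
After line 4 (b[0] = 13 * 3 = 39; only b mutates (copy)): a = [13, 26, 9], b = [39, 26, 9], c = [13, 26, 9]
After line 5 (a[0] = 13, c[0] = 13; result = True)

[13, 26, 9]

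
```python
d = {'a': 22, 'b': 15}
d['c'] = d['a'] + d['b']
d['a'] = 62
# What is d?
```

After line 1: d = {'a': 22, 'b': 15}
After line 2 (d['c'] = 22 + 15): d = {'a': 22, 'b': 15, 'c': 37}
After line 3: d = {'a': 62, 'b': 15, 'c': 37}

{'a': 62, 'b': 15, 'c': 37}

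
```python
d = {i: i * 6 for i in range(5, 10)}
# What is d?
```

{5: 30, 6: 36, 7: 42, 8: 48, 9: 54}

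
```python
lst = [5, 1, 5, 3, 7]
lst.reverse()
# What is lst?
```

[7, 3, 5, 1, 5]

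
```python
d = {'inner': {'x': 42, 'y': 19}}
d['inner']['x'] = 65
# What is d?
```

After line 1: d = {'inner': {'x': 42, 'y': 19}}
After line 2 (inner x overwritten): d = {'inner': {'x': 65, 'y': 19}}

{'inner': {'x': 65, 'y': 19}}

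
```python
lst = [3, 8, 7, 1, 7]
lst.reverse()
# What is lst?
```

[7, 1, 7, 8, 3]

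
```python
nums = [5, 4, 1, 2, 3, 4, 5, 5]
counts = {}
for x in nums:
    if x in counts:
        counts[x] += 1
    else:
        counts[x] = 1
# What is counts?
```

Initial: counts = {}, nums = [5, 4, 1, 2, 3, 4, 5, 5]
See 5: counts = {5: 1}
See 4: counts = {5: 1, 4: 1}
See 1: counts = {5: 1, 4: 1, 1: 1}
See 2: counts = {5: 1, 4: 1, 1: 1, 2: 1}
See 3: counts = {5: 1, 4: 1, 1: 1, 2: 1, 3: 1}
See 4: counts = {5: 1, 4: 2, 1: 1, 2: 1, 3: 1}
See 5: counts = {5: 2, 4: 2, 1: 1, 2: 1, 3: 1}
See 5: counts = {5: 3, 4: 2, 1: 1, 2: 1, 3: 1}

{5: 3, 4: 2, 1: 1, 2: 1, 3: 1}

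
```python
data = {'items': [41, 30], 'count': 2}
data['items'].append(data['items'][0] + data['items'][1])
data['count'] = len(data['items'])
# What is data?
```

After line 1: data = {'items': [41, 30], 'count': 2}
After line 2 (append 41 + 30 = 71): data = {'items': [41, 30, 71], 'count': 2}
After line 3 (count = len(items) = 3): data = {'items': [41, 30, 71], 'count': 3}

{'items': [41, 30, 71], 'count': 3}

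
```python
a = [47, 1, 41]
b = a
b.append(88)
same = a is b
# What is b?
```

After line 1: a = [47, 1, 41]
After line 2 (b = a is an alias, same object): a = [47, 1, 41], b = [47, 1, 41]
After line 3 (b.append mutates the shared list): a = [47, 1, 41, 88], b = [47, 1, 41, 88]
After line 4 (same = a is b; same object -> True): same = True

[47, 1, 41, 88]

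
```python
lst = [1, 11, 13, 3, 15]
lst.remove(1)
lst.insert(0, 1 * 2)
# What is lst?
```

After line 1: lst = [1, 11, 13, 3, 15]
After line 2 (remove first 1): lst = [11, 13, 3, 15]
After line 3 (insert 2 at index 0): lst = [2, 11, 13, 3, 15]

[2, 11, 13, 3, 15]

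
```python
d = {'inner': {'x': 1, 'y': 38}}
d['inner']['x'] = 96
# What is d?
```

After line 1: d = {'inner': {'x': 1, 'y': 38}}
After line 2 (inner x overwritten): d = {'inner': {'x': 96, 'y': 38}}

{'inner': {'x': 96, 'y': 38}}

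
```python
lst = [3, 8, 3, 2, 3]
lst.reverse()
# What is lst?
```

[3, 2, 3, 8, 3]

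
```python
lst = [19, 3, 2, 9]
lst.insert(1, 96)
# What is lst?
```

[19, 96, 3, 2, 9]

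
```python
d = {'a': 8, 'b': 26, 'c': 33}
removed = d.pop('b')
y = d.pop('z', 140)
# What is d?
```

After line 1: d = {'a': 8, 'b': 26, 'c': 33}
After line 2 (pop 'b' returns 26): d = {'a': 8, 'c': 33}, removed = 26
After line 3 (pop 'z' missing, returns default 140): d = {'a': 8, 'c': 33}, y = 140

{'a': 8, 'c': 33}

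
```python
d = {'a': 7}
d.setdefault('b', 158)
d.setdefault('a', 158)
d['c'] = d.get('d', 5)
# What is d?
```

After line 1: d = {'a': 7}
After line 2 (setdefault adds 'b'=158): d = {'a': 7, 'b': 158}
After line 3 (setdefault 'a' no-op, already exists): d = {'a': 7, 'b': 158}
After line 4 (get('d', 5) returns default since 'd' not in d): d = {'a': 7, 'b': 158, 'c': 5}

{'a': 7, 'b': 158, 'c': 5}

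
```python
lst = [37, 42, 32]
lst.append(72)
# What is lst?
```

[37, 42, 32, 72]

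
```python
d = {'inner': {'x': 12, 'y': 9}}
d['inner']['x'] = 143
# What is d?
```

After line 1: d = {'inner': {'x': 12, 'y': 9}}
After line 2 (inner x overwritten): d = {'inner': {'x': 143, 'y': 9}}

{'inner': {'x': 143, 'y': 9}}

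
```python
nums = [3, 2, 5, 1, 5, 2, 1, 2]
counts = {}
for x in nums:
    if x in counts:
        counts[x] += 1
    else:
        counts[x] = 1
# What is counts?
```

Initial: counts = {}, nums = [3, 2, 5, 1, 5, 2, 1, 2]
See 3: counts = {3: 1}
See 2: counts = {3: 1, 2: 1}
See 5: counts = {3: 1, 2: 1, 5: 1}
See 1: counts = {3: 1, 2: 1, 5: 1, 1: 1}
See 5: counts = {3: 1, 2: 1, 5: 2, 1: 1}
See 2: counts = {3: 1, 2: 2, 5: 2, 1: 1}
See 1: counts = {3: 1, 2: 2, 5: 2, 1: 2}
See 2: counts = {3: 1, 2: 3, 5: 2, 1: 2}

{3: 1, 2: 3, 5: 2, 1: 2}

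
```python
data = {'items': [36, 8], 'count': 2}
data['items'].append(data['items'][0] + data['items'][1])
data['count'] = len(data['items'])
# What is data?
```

After line 1: data = {'items': [36, 8], 'count': 2}
After line 2 (append 36 + 8 = 44): data = {'items': [36, 8, 44], 'count': 2}
After line 3 (count = len(items) = 3): data = {'items': [36, 8, 44], 'count': 3}

{'items': [36, 8, 44], 'count': 3}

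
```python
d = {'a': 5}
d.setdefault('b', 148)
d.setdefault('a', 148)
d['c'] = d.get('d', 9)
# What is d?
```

After line 1: d = {'a': 5}
After line 2 (setdefault adds 'b'=148): d = {'a': 5, 'b': 148}
After line 3 (setdefault 'a' no-op, already exists): d = {'a': 5, 'b': 148}
After line 4 (get('d', 9) returns default since 'd' not in d): d = {'a': 5, 'b': 148, 'c': 9}

{'a': 5, 'b': 148, 'c': 9}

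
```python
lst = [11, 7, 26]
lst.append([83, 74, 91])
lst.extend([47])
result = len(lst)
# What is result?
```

After line 1: lst = [11, 7, 26]
After line 2 (append adds [83, 74, 91] as single element): lst = [11, 7, 26, [83, 74, 91]]
After line 3 (extend unpacks [47], adds 47): lst = [11, 7, 26, [83, 74, 91], 47]
After line 4: result = len(lst) = 5

5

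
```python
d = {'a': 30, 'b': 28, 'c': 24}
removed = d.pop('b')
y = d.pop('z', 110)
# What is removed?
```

After line 1: d = {'a': 30, 'b': 28, 'c': 24}
After line 2 (pop 'b' returns 28): d = {'a': 30, 'c': 24}, removed = 28
After line 3 (pop 'z' missing, returns default 110): d = {'a': 30, 'c': 24}, y = 110

28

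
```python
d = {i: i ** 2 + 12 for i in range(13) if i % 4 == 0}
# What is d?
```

{0: 12, 4: 28, 8: 76, 12: 156}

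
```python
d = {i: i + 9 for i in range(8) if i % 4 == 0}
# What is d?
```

{0: 9, 4: 13}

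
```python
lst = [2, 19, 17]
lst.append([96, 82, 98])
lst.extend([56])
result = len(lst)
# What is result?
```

After line 1: lst = [2, 19, 17]
After line 2 (append adds [96, 82, 98] as single element): lst = [2, 19, 17, [96, 82, 98]]
After line 3 (extend unpacks [56], adds 56): lst = [2, 19, 17, [96, 82, 98], 56]
After line 4: result = len(lst) = 5

5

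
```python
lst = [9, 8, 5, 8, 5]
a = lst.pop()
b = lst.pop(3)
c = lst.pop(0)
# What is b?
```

After line 1: lst = [9, 8, 5, 8, 5]
After line 2 (pop() -> a = 5): lst = [9, 8, 5, 8]
After line 3 (pop(3) -> b = 8): lst = [9, 8, 5]
After line 4 (pop(0) -> c = 9): lst = [8, 5]

8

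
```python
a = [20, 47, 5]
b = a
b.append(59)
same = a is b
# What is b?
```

After line 1: a = [20, 47, 5]
After line 2 (b = a is an alias, same object): a = [20, 47, 5], b = [20, 47, 5]
After line 3 (b.append mutates the shared list): a = [20, 47, 5, 59], b = [20, 47, 5, 59]
After line 4 (same = a is b; same object -> True): same = True

[20, 47, 5, 59]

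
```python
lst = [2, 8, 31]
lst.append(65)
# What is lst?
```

[2, 8, 31, 65]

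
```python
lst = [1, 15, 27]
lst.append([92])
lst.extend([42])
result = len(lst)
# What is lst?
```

After line 1: lst = [1, 15, 27]
After line 2 (append adds [92] as single element): lst = [1, 15, 27, [92]]
After line 3 (extend unpacks [42], adds 42): lst = [1, 15, 27, [92], 42]
After line 4: result = len(lst) = 5

[1, 15, 27, [92], 42]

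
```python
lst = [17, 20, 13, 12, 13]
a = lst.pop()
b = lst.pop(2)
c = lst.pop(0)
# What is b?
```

After line 1: lst = [17, 20, 13, 12, 13]
After line 2 (pop() -> a = 13): lst = [17, 20, 13, 12]
After line 3 (pop(2) -> b = 13): lst = [17, 20, 12]
After line 4 (pop(0) -> c = 17): lst = [20, 12]

13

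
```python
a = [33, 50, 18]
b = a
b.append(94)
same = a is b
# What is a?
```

After line 1: a = [33, 50, 18]
After line 2 (b = a is an alias, same object): a = [33, 50, 18], b = [33, 50, 18]
After line 3 (b.append mutates the shared list): a = [33, 50, 18, 94], b = [33, 50, 18, 94]
After line 4 (same = a is b; same object -> True): same = True

[33, 50, 18, 94]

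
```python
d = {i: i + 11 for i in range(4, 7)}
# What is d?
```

{4: 15, 5: 16, 6: 17}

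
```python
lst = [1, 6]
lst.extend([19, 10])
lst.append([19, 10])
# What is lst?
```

After line 1: lst = [1, 6]
After line 2 (extend unpacks [19, 10]): lst = [1, 6, 19, 10]
After line 3 (append adds [19, 10] as single element): lst = [1, 6, 19, 10, [19, 10]]

[1, 6, 19, 10, [19, 10]]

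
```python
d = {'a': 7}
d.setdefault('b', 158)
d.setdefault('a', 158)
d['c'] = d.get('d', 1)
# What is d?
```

After line 1: d = {'a': 7}
After line 2 (setdefault adds 'b'=158): d = {'a': 7, 'b': 158}
After line 3 (setdefault 'a' no-op, already exists): d = {'a': 7, 'b': 158}
After line 4 (get('d', 1) returns default since 'd' not in d): d = {'a': 7, 'b': 158, 'c': 1}

{'a': 7, 'b': 158, 'c': 1}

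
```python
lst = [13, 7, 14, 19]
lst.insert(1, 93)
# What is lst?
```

[13, 93, 7, 14, 19]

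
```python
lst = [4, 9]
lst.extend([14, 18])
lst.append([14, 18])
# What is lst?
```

After line 1: lst = [4, 9]
After line 2 (extend unpacks [14, 18]): lst = [4, 9, 14, 18]
After line 3 (append adds [14, 18] as single element): lst = [4, 9, 14, 18, [14, 18]]

[4, 9, 14, 18, [14, 18]]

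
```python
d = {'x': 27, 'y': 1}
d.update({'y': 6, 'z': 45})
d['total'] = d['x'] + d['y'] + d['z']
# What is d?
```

After line 1: d = {'x': 27, 'y': 1}
After line 2 (y overwritten, z added): d = {'x': 27, 'y': 6, 'z': 45}
After line 3 (total = 27 + 6 + 45 = 78): d = {'x': 27, 'y': 6, 'z': 45, 'total': 78}

{'x': 27, 'y': 6, 'z': 45, 'total': 78}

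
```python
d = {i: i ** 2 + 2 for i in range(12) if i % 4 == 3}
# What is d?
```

{3: 11, 7: 51, 11: 123}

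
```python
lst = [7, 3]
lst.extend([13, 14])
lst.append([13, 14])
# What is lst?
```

After line 1: lst = [7, 3]
After line 2 (extend unpacks [13, 14]): lst = [7, 3, 13, 14]
After line 3 (append adds [13, 14] as single element): lst = [7, 3, 13, 14, [13, 14]]

[7, 3, 13, 14, [13, 14]]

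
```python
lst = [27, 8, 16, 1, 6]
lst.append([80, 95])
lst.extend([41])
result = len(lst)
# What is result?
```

After line 1: lst = [27, 8, 16, 1, 6]
After line 2 (append adds [80, 95] as single element): lst = [27, 8, 16, 1, 6, [80, 95]]
After line 3 (extend unpacks [41], adds 41): lst = [27, 8, 16, 1, 6, [80, 95], 41]
After line 4: result = len(lst) = 7

7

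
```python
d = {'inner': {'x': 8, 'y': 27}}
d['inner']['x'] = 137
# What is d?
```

After line 1: d = {'inner': {'x': 8, 'y': 27}}
After line 2 (inner x overwritten): d = {'inner': {'x': 137, 'y': 27}}

{'inner': {'x': 137, 'y': 27}}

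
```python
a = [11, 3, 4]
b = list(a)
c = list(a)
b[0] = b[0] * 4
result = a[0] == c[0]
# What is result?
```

After line 1: a = [11, 3, 4]
After line 2 (b = list(a), copy): a = [11, 3, 4], b = [11, 3, 4]
After line 3 (c = list(a) is a copy, new object): c = [11, 3, 4]
After line 4 (b[0] = 11 * 4 = 44; only b mutates (copy)): a = [11, 3, 4], b = [44, 3, 4], c = [11, 3, 4]
After line 5 (a[0] = 11, c[0] = 11; result = True)

True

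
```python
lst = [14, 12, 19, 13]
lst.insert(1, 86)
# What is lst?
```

[14, 86, 12, 19, 13]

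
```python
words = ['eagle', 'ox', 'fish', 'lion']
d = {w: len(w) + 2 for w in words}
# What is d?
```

{'eagle': 7, 'ox': 4, 'fish': 6, 'lion': 6}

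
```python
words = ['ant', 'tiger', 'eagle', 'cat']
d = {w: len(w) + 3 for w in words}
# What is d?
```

{'ant': 6, 'tiger': 8, 'eagle': 8, 'cat': 6}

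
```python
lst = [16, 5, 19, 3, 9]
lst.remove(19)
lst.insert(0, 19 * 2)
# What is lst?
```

After line 1: lst = [16, 5, 19, 3, 9]
After line 2 (remove first 19): lst = [16, 5, 3, 9]
After line 3 (insert 38 at index 0): lst = [38, 16, 5, 3, 9]

[38, 16, 5, 3, 9]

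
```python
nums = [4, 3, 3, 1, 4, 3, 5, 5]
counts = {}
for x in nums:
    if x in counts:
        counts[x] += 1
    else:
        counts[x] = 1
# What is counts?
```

Initial: counts = {}, nums = [4, 3, 3, 1, 4, 3, 5, 5]
See 4: counts = {4: 1}
See 3: counts = {4: 1, 3: 1}
See 3: counts = {4: 1, 3: 2}
See 1: counts = {4: 1, 3: 2, 1: 1}
See 4: counts = {4: 2, 3: 2, 1: 1}
See 3: counts = {4: 2, 3: 3, 1: 1}
See 5: counts = {4: 2, 3: 3, 1: 1, 5: 1}
See 5: counts = {4: 2, 3: 3, 1: 1, 5: 2}

{4: 2, 3: 3, 1: 1, 5: 2}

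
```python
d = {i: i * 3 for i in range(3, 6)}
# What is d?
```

{3: 9, 4: 12, 5: 15}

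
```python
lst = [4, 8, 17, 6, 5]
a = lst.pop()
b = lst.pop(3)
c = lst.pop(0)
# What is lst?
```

After line 1: lst = [4, 8, 17, 6, 5]
After line 2 (pop() -> a = 5): lst = [4, 8, 17, 6]
After line 3 (pop(3) -> b = 6): lst = [4, 8, 17]
After line 4 (pop(0) -> c = 4): lst = [8, 17]

[8, 17]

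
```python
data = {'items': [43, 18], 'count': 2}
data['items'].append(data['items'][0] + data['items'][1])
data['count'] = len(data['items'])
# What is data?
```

After line 1: data = {'items': [43, 18], 'count': 2}
After line 2 (append 43 + 18 = 61): data = {'items': [43, 18, 61], 'count': 2}
After line 3 (count = len(items) = 3): data = {'items': [43, 18, 61], 'count': 3}

{'items': [43, 18, 61], 'count': 3}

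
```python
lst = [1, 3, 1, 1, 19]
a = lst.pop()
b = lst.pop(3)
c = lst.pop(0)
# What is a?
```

After line 1: lst = [1, 3, 1, 1, 19]
After line 2 (pop() -> a = 19): lst = [1, 3, 1, 1]
After line 3 (pop(3) -> b = 1): lst = [1, 3, 1]
After line 4 (pop(0) -> c = 1): lst = [3, 1]

19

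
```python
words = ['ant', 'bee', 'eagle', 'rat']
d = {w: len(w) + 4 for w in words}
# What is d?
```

{'ant': 7, 'bee': 7, 'eagle': 9, 'rat': 7}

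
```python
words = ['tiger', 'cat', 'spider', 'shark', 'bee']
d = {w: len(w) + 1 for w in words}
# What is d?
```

{'tiger': 6, 'cat': 4, 'spider': 7, 'shark': 6, 'bee': 4}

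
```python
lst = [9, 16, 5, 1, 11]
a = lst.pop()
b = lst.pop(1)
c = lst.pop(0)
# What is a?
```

After line 1: lst = [9, 16, 5, 1, 11]
After line 2 (pop() -> a = 11): lst = [9, 16, 5, 1]
After line 3 (pop(1) -> b = 16): lst = [9, 5, 1]
After line 4 (pop(0) -> c = 9): lst = [5, 1]

11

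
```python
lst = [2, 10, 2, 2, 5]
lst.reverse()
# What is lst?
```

[5, 2, 2, 10, 2]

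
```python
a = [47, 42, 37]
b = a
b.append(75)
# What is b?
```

After line 1: a = [47, 42, 37]
After line 2 (b = a is an alias, same object): a = [47, 42, 37], b = [47, 42, 37]
After line 3 (b.append mutates the shared list): a = [47, 42, 37, 75], b = [47, 42, 37, 75]

[47, 42, 37, 75]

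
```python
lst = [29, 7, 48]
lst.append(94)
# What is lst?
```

[29, 7, 48, 94]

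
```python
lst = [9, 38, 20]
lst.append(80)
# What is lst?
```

[9, 38, 20, 80]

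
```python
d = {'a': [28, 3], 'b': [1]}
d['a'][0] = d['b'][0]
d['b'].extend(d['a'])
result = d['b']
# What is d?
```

After line 1: d = {'a': [28, 3], 'b': [1]}
After line 2 (a[0] = b[0] = 1): d = {'a': [1, 3], 'b': [1]}
After line 3 (b.extend(a) appends [1, 3]): d = {'a': [1, 3], 'b': [1, 1, 3]}
After line 4: result = d['b'] = [1, 1, 3]

{'a': [1, 3], 'b': [1, 1, 3]}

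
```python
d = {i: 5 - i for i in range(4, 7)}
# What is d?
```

{4: 1, 5: 0, 6: -1}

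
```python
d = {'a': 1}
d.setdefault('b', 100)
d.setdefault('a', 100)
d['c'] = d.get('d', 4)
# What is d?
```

After line 1: d = {'a': 1}
After line 2 (setdefault adds 'b'=100): d = {'a': 1, 'b': 100}
After line 3 (setdefault 'a' no-op, already exists): d = {'a': 1, 'b': 100}
After line 4 (get('d', 4) returns default since 'd' not in d): d = {'a': 1, 'b': 100, 'c': 4}

{'a': 1, 'b': 100, 'c': 4}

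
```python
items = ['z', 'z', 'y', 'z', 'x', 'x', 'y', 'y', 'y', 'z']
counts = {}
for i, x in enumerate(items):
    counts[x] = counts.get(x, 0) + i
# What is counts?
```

Initial: counts = {}, items = ['z', 'z', 'y', 'z', 'x', 'x', 'y', 'y', 'y', 'z']
i=0, x='z': counts = {'z': 0}
i=1, x='z': counts = {'z': 1}
i=2, x='y': counts = {'z': 1, 'y': 2}
i=3, x='z': counts = {'z': 4, 'y': 2}
i=4, x='x': counts = {'z': 4, 'y': 2, 'x': 4}
i=5, x='x': counts = {'z': 4, 'y': 2, 'x': 9}
i=6, x='y': counts = {'z': 4, 'y': 8, 'x': 9}
i=7, x='y': counts = {'z': 4, 'y': 15, 'x': 9}
i=8, x='y': counts = {'z': 4, 'y': 23, 'x': 9}
i=9, x='z': counts = {'z': 13, 'y': 23, 'x': 9}

{'z': 13, 'y': 23, 'x': 9}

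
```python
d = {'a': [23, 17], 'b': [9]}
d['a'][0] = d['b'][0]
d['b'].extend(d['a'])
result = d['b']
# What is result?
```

After line 1: d = {'a': [23, 17], 'b': [9]}
After line 2 (a[0] = b[0] = 9): d = {'a': [9, 17], 'b': [9]}
After line 3 (b.extend(a) appends [9, 17]): d = {'a': [9, 17], 'b': [9, 9, 17]}
After line 4: result = d['b'] = [9, 9, 17]

[9, 9, 17]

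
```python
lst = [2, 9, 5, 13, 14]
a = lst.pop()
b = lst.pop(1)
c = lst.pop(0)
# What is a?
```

After line 1: lst = [2, 9, 5, 13, 14]
After line 2 (pop() -> a = 14): lst = [2, 9, 5, 13]
After line 3 (pop(1) -> b = 9): lst = [2, 5, 13]
After line 4 (pop(0) -> c = 2): lst = [5, 13]

14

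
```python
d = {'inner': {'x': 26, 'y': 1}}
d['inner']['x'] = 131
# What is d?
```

After line 1: d = {'inner': {'x': 26, 'y': 1}}
After line 2 (inner x overwritten): d = {'inner': {'x': 131, 'y': 1}}

{'inner': {'x': 131, 'y': 1}}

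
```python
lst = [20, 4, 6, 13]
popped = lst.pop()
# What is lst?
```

[20, 4, 6]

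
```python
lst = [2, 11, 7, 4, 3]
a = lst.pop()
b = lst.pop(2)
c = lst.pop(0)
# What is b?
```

After line 1: lst = [2, 11, 7, 4, 3]
After line 2 (pop() -> a = 3): lst = [2, 11, 7, 4]
After line 3 (pop(2) -> b = 7): lst = [2, 11, 4]
After line 4 (pop(0) -> c = 2): lst = [11, 4]

7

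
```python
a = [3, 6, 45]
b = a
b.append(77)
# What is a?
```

After line 1: a = [3, 6, 45]
After line 2 (b = a is an alias, same object): a = [3, 6, 45], b = [3, 6, 45]
After line 3 (b.append mutates the shared list): a = [3, 6, 45, 77], b = [3, 6, 45, 77]

[3, 6, 45, 77]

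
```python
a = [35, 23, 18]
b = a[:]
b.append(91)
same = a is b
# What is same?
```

After line 1: a = [35, 23, 18]
After line 2 (b = a[:] is a shallow copy, new object): a = [35, 23, 18], b = [35, 23, 18]
After line 3 (append only mutates b): a = [35, 23, 18], b = [35, 23, 18, 91]
After line 4 (same = a is b; different objects -> False): same = False

False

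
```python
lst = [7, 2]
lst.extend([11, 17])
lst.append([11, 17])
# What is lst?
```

After line 1: lst = [7, 2]
After line 2 (extend unpacks [11, 17]): lst = [7, 2, 11, 17]
After line 3 (append adds [11, 17] as single element): lst = [7, 2, 11, 17, [11, 17]]

[7, 2, 11, 17, [11, 17]]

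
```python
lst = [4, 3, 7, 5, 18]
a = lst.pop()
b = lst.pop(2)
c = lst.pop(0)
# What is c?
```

After line 1: lst = [4, 3, 7, 5, 18]
After line 2 (pop() -> a = 18): lst = [4, 3, 7, 5]
After line 3 (pop(2) -> b = 7): lst = [4, 3, 5]
After line 4 (pop(0) -> c = 4): lst = [3, 5]

4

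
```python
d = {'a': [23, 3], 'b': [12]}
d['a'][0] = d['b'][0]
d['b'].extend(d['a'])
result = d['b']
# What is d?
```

After line 1: d = {'a': [23, 3], 'b': [12]}
After line 2 (a[0] = b[0] = 12): d = {'a': [12, 3], 'b': [12]}
After line 3 (b.extend(a) appends [12, 3]): d = {'a': [12, 3], 'b': [12, 12, 3]}
After line 4: result = d['b'] = [12, 12, 3]

{'a': [12, 3], 'b': [12, 12, 3]}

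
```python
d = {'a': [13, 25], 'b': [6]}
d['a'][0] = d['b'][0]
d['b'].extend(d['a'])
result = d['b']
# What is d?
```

After line 1: d = {'a': [13, 25], 'b': [6]}
After line 2 (a[0] = b[0] = 6): d = {'a': [6, 25], 'b': [6]}
After line 3 (b.extend(a) appends [6, 25]): d = {'a': [6, 25], 'b': [6, 6, 25]}
After line 4: result = d['b'] = [6, 6, 25]

{'a': [6, 25], 'b': [6, 6, 25]}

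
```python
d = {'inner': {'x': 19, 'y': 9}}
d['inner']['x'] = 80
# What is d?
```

After line 1: d = {'inner': {'x': 19, 'y': 9}}
After line 2 (inner x overwritten): d = {'inner': {'x': 80, 'y': 9}}

{'inner': {'x': 80, 'y': 9}}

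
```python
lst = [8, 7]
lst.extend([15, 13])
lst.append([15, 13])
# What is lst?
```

After line 1: lst = [8, 7]
After line 2 (extend unpacks [15, 13]): lst = [8, 7, 15, 13]
After line 3 (append adds [15, 13] as single element): lst = [8, 7, 15, 13, [15, 13]]

[8, 7, 15, 13, [15, 13]]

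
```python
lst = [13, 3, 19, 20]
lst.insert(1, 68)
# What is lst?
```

[13, 68, 3, 19, 20]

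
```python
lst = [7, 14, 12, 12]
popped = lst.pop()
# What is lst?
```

[7, 14, 12]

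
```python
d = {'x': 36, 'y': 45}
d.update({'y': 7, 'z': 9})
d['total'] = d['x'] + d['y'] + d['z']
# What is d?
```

After line 1: d = {'x': 36, 'y': 45}
After line 2 (y overwritten, z added): d = {'x': 36, 'y': 7, 'z': 9}
After line 3 (total = 36 + 7 + 9 = 52): d = {'x': 36, 'y': 7, 'z': 9, 'total': 52}

{'x': 36, 'y': 7, 'z': 9, 'total': 52}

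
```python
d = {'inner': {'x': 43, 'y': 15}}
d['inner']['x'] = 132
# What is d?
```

After line 1: d = {'inner': {'x': 43, 'y': 15}}
After line 2 (inner x overwritten): d = {'inner': {'x': 132, 'y': 15}}

{'inner': {'x': 132, 'y': 15}}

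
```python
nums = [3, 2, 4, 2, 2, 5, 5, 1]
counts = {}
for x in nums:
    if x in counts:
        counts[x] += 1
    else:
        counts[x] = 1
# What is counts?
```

Initial: counts = {}, nums = [3, 2, 4, 2, 2, 5, 5, 1]
See 3: counts = {3: 1}
See 2: counts = {3: 1, 2: 1}
See 4: counts = {3: 1, 2: 1, 4: 1}
See 2: counts = {3: 1, 2: 2, 4: 1}
See 2: counts = {3: 1, 2: 3, 4: 1}
See 5: counts = {3: 1, 2: 3, 4: 1, 5: 1}
See 5: counts = {3: 1, 2: 3, 4: 1, 5: 2}
See 1: counts = {3: 1, 2: 3, 4: 1, 5: 2, 1: 1}

{3: 1, 2: 3, 4: 1, 5: 2, 1: 1}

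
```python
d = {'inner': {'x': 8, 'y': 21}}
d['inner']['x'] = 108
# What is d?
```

After line 1: d = {'inner': {'x': 8, 'y': 21}}
After line 2 (inner x overwritten): d = {'inner': {'x': 108, 'y': 21}}

{'inner': {'x': 108, 'y': 21}}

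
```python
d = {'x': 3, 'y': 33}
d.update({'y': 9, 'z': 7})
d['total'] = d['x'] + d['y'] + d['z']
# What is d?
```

After line 1: d = {'x': 3, 'y': 33}
After line 2 (y overwritten, z added): d = {'x': 3, 'y': 9, 'z': 7}
After line 3 (total = 3 + 9 + 7 = 19): d = {'x': 3, 'y': 9, 'z': 7, 'total': 19}

{'x': 3, 'y': 9, 'z': 7, 'total': 19}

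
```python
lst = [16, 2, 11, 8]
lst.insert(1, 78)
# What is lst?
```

[16, 78, 2, 11, 8]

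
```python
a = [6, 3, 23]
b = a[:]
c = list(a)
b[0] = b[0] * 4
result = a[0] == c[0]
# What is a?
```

After line 1: a = [6, 3, 23]
After line 2 (b = a[:], copy): a = [6, 3, 23], b = [6, 3, 23]
After line 3 (c = list(a) is a copy, new object): c = [6, 3, 23]
After line 4 (b[0] = 6 * 4 = 24; only b mutates (copy)): a = [6, 3, 23], b = [24, 3, 23], c = [6, 3, 23]
After line 5 (a[0] = 6, c[0] = 6; result = True)

[6, 3, 23]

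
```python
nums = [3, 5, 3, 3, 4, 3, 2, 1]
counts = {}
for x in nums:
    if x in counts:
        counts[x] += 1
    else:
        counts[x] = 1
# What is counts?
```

Initial: counts = {}, nums = [3, 5, 3, 3, 4, 3, 2, 1]
See 3: counts = {3: 1}
See 5: counts = {3: 1, 5: 1}
See 3: counts = {3: 2, 5: 1}
See 3: counts = {3: 3, 5: 1}
See 4: counts = {3: 3, 5: 1, 4: 1}
See 3: counts = {3: 4, 5: 1, 4: 1}
See 2: counts = {3: 4, 5: 1, 4: 1, 2: 1}
See 1: counts = {3: 4, 5: 1, 4: 1, 2: 1, 1: 1}

{3: 4, 5: 1, 4: 1, 2: 1, 1: 1}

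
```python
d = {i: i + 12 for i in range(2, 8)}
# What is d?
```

{2: 14, 3: 15, 4: 16, 5: 17, 6: 18, 7: 19}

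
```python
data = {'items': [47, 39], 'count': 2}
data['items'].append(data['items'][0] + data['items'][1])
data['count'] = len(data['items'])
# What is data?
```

After line 1: data = {'items': [47, 39], 'count': 2}
After line 2 (append 47 + 39 = 86): data = {'items': [47, 39, 86], 'count': 2}
After line 3 (count = len(items) = 3): data = {'items': [47, 39, 86], 'count': 3}

{'items': [47, 39, 86], 'count': 3}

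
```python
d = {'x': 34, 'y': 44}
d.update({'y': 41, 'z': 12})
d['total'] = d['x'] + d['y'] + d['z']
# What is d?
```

After line 1: d = {'x': 34, 'y': 44}
After line 2 (y overwritten, z added): d = {'x': 34, 'y': 41, 'z': 12}
After line 3 (total = 34 + 41 + 12 = 87): d = {'x': 34, 'y': 41, 'z': 12, 'total': 87}

{'x': 34, 'y': 41, 'z': 12, 'total': 87}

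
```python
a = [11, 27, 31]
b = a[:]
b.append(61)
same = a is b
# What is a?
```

After line 1: a = [11, 27, 31]
After line 2 (b = a[:] is a shallow copy, new object): a = [11, 27, 31], b = [11, 27, 31]
After line 3 (append only mutates b): a = [11, 27, 31], b = [11, 27, 31, 61]
After line 4 (same = a is b; different objects -> False): same = False

[11, 27, 31]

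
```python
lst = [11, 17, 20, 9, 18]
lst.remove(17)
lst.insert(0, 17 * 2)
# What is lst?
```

After line 1: lst = [11, 17, 20, 9, 18]
After line 2 (remove first 17): lst = [11, 20, 9, 18]
After line 3 (insert 34 at index 0): lst = [34, 11, 20, 9, 18]

[34, 11, 20, 9, 18]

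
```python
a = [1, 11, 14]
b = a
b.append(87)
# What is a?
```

After line 1: a = [1, 11, 14]
After line 2 (b = a is an alias, same object): a = [1, 11, 14], b = [1, 11, 14]
After line 3 (b.append mutates the shared list): a = [1, 11, 14, 87], b = [1, 11, 14, 87]

[1, 11, 14, 87]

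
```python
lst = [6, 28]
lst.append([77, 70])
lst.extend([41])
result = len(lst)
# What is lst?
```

After line 1: lst = [6, 28]
After line 2 (append adds [77, 70] as single element): lst = [6, 28, [77, 70]]
After line 3 (extend unpacks [41], adds 41): lst = [6, 28, [77, 70], 41]
After line 4: result = len(lst) = 4

[6, 28, [77, 70], 41]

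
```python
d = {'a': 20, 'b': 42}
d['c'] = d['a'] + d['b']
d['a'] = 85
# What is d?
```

After line 1: d = {'a': 20, 'b': 42}
After line 2 (d['c'] = 20 + 42): d = {'a': 20, 'b': 42, 'c': 62}
After line 3: d = {'a': 85, 'b': 42, 'c': 62}

{'a': 85, 'b': 42, 'c': 62}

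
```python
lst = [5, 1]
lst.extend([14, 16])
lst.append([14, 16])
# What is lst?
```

After line 1: lst = [5, 1]
After line 2 (extend unpacks [14, 16]): lst = [5, 1, 14, 16]
After line 3 (append adds [14, 16] as single element): lst = [5, 1, 14, 16, [14, 16]]

[5, 1, 14, 16, [14, 16]]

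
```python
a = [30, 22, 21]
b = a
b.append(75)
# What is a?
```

After line 1: a = [30, 22, 21]
After line 2 (b = a is an alias, same object): a = [30, 22, 21], b = [30, 22, 21]
After line 3 (b.append mutates the shared list): a = [30, 22, 21, 75], b = [30, 22, 21, 75]

[30, 22, 21, 75]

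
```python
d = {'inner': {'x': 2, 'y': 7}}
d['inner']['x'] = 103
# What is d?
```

After line 1: d = {'inner': {'x': 2, 'y': 7}}
After line 2 (inner x overwritten): d = {'inner': {'x': 103, 'y': 7}}

{'inner': {'x': 103, 'y': 7}}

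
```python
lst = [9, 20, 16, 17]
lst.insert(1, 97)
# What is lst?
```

[9, 97, 20, 16, 17]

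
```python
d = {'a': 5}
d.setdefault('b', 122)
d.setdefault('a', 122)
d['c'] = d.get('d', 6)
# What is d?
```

After line 1: d = {'a': 5}
After line 2 (setdefault adds 'b'=122): d = {'a': 5, 'b': 122}
After line 3 (setdefault 'a' no-op, already exists): d = {'a': 5, 'b': 122}
After line 4 (get('d', 6) returns default since 'd' not in d): d = {'a': 5, 'b': 122, 'c': 6}

{'a': 5, 'b': 122, 'c': 6}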